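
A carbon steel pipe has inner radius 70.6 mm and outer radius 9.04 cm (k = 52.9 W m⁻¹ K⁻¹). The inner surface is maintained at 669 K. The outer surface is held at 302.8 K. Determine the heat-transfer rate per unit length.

Q' = 2πk·ΔT/ln(r₂/r₁) = 2π × 52.9 × 366.2 / ln(0.0904/0.0706) = 4.92×10^5 W/m

Q' = 492 kW/m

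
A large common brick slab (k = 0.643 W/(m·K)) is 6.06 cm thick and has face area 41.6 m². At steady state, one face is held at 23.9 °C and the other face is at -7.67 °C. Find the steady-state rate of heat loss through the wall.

Q = 13.9 kW

Q = kA·ΔT/L = 0.643 × 41.6 × |23.9 °C − -7.67 °C| / 0.0606 = 13900 W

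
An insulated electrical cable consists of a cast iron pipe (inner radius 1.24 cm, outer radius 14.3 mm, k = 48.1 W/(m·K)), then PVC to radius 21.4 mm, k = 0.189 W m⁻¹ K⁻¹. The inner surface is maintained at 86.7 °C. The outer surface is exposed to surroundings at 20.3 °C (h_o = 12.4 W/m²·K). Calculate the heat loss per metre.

Resistance network (inner→outer):
  R'_cast iron = ln(0.0143/0.0124)/(2πk) = 0.1426/(2π·48.1) = 4.717×10^-4 m·K/W
  R'_PVC = ln(0.0214/0.0143)/(2πk) = 0.4031/(2π·0.189) = 0.3395 m·K/W
  R'_conv,out = 1/(2πr h) = 1/(2π·0.0214·12.4) = 0.5998 m·K/W
ΣR = 4.717×10^-4 + 0.3395 + 0.5998 = 0.9398 m·K/W
Q' = ΔT/ΣR = (86.7 °C − 20.3 °C)/0.9398 = 70.7 W/m

Q' = 70.7 W/m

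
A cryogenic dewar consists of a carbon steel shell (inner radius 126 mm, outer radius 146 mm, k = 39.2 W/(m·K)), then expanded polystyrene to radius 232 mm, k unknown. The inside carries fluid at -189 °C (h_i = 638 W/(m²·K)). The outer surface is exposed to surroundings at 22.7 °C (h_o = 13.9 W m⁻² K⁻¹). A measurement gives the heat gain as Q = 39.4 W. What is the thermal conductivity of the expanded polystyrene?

ΣR = ΔT/Q = |-189 − 22.7|/39.4 = 5.373 K/W
Known resistances:
  R_conv,in = 1/(4πr²h) = 1/(4π·0.126²·638) = 0.007856 K/W
  R_carbon steel = (1/0.126 − 1/0.146)/(4πk) = 1.087/(4π·39.2) = 0.002207 K/W
  R_conv,out = 1/(4πr²h) = 1/(4π·0.232²·13.9) = 0.1064 K/W
R_expanded polystyrene = ΣR − ΣR_known = 5.373 − 0.1165 = 5.256 K/W
(1/r₁−1/r₂)/(4πk) = 5.256 ⇒ k = 2.539/(4π·5.256) = 0.0384 W/m·K

k = 0.0384 W/m·K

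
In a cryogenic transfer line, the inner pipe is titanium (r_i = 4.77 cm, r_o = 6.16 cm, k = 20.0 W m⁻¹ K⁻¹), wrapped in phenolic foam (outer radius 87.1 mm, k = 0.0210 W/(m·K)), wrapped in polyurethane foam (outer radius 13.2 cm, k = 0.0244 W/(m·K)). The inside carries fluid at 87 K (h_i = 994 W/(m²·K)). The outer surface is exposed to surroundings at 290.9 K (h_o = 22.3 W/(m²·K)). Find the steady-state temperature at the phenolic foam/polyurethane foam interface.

T = 186.4 K

Series thermal resistances, inner to outer:
  R'_conv,in = 1/(2πr h) = 1/(2π·0.0477·994) = 0.003357 m·K/W
  R'_titanium = ln(0.0616/0.0477)/(2πk) = 0.2557/(2π·20.0) = 0.002035 m·K/W
  R'_phenolic foam = ln(0.0871/0.0616)/(2πk) = 0.3464/(2π·0.0210) = 2.625 m·K/W
  R'_polyurethane foam = ln(0.132/0.0871)/(2πk) = 0.4157/(2π·0.0244) = 2.712 m·K/W
  R'_conv,out = 1/(2πr h) = 1/(2π·0.132·22.3) = 0.05407 m·K/W
ΣR = 0.003357 + 0.002035 + 2.625 + 2.712 + 0.05407 = 5.396 m·K/W
Q' = ΔT/ΣR = (87 K − 290.9 K)/5.396 = -37.79 W/m
From the inner boundary to the phenolic foam/polyurethane foam interface, ΣR_partial = 2.630 m·K/W.
T_interface = T_in − Q'·ΣR_partial = 87 K − (-37.79)(2.630) = 186.4 K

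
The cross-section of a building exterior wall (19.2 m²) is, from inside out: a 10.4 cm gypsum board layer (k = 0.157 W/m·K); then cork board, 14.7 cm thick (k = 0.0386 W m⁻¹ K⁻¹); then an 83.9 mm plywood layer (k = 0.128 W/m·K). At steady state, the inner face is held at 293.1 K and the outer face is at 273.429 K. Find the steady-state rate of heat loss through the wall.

Resistance network (inner→outer):
  R_gypsum board = L/(kA) = 0.104/(0.157·19.2) = 0.03450 K/W
  R_cork board = L/(kA) = 0.147/(0.0386·19.2) = 0.1983 K/W
  R_plywood = L/(kA) = 0.0839/(0.128·19.2) = 0.03414 K/W
ΣR = 0.03450 + 0.1983 + 0.03414 = 0.2669 K/W
Q = ΔT/ΣR = (293.1 K − 273.429 K)/0.2669 = 73.7 W

Q = 73.7 W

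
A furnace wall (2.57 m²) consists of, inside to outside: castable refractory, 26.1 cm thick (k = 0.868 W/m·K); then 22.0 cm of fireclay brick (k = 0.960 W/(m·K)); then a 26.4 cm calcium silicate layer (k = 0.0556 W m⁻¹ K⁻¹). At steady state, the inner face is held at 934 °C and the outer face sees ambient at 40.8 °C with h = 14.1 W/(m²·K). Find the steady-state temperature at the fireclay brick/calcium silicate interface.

T = 846 °C

Resistance network (inner→outer):
  R_castable refractory = L/(kA) = 0.261/(0.868·2.57) = 0.1170 K/W
  R_fireclay brick = L/(kA) = 0.220/(0.960·2.57) = 0.08917 K/W
  R_calcium silicate = L/(kA) = 0.264/(0.0556·2.57) = 1.848 K/W
  R_conv,out = 1/(hA) = 1/(14.1·2.57) = 0.02760 K/W
ΣR = 0.1170 + 0.08917 + 1.848 + 0.02760 = 2.082 K/W
Q = ΔT/ΣR = (934 °C − 40.8 °C)/2.082 = 429.0 W
From the inner boundary to the fireclay brick/calcium silicate interface, ΣR_partial = 0.2062 K/W.
T_interface = T_in − Q·ΣR_partial = 934 °C − (429.0)(0.2062) = 846 °C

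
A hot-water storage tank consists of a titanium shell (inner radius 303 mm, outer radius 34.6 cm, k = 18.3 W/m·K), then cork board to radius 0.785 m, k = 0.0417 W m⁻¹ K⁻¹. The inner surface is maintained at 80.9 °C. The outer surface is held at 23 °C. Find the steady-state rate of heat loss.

Q = 18.8 W

Treat each layer as a resistance in series:
  R_titanium = (1/0.303 − 1/0.346)/(4πk) = 0.4102/(4π·18.3) = 0.001784 K/W
  R_cork board = (1/0.346 − 1/0.785)/(4πk) = 1.616/(4π·0.0417) = 3.084 K/W
ΣR = 0.001784 + 3.084 = 3.086 K/W
Q = ΔT/ΣR = (80.9 °C − 23 °C)/3.086 = 18.8 W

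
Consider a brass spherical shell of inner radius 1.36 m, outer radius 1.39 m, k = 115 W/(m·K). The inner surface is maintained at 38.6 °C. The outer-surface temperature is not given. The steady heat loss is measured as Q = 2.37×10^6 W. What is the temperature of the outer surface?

T_out = 12.6 °C

Series resistances:
  R_brass = (1/1.36 − 1/1.39)/(4πk) = 0.01587/(4π·115) = 1.098×10^-5 K/W
ΣR = 1.098×10^-5 K/W
ΔT = Q·ΣR = 2.37×10^6 × 1.098×10^-5 = 26.02 K
Heat flows outward, so T_out = T_in − ΔT = 38.6 − 26.02 = 12.6 °C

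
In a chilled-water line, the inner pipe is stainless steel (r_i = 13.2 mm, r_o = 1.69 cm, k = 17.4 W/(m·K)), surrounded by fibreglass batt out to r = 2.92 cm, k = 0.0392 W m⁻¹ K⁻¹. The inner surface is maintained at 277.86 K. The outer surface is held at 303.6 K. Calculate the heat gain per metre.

Q' = 11.6 W/m

Series thermal resistances, inner to outer:
  R'_stainless steel = ln(0.0169/0.0132)/(2πk) = 0.2471/(2π·17.4) = 0.002260 m·K/W
  R'_fibreglass batt = ln(0.0292/0.0169)/(2πk) = 0.5469/(2π·0.0392) = 2.220 m·K/W
ΣR = 0.002260 + 2.220 = 2.222 m·K/W
Q' = ΔT/ΣR = (277.86 K − 303.6 K)/2.222 = -11.6 W/m
(Negative Q' ⇒ heat flows inward; heat gain = 11.6 W/m.)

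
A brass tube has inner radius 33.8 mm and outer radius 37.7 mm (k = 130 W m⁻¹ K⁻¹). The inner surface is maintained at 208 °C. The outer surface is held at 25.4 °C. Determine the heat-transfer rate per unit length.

Q' = 2πk·ΔT/ln(r₂/r₁) = 2π × 130 × 182.6 / ln(0.0377/0.0338) = 1.37×10^6 W/m

Q' = 1370 kW/m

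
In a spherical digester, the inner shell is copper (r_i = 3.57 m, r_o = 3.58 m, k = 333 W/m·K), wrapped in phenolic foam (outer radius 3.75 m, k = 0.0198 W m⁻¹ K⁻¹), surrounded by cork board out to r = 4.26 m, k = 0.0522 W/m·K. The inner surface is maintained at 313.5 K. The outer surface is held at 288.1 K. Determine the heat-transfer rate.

Q = 255 W

Resistance network (inner→outer):
  R_copper = (1/3.57 − 1/3.58)/(4πk) = 7.824×10^-4/(4π·333) = 1.870×10^-7 K/W
  R_phenolic foam = (1/3.58 − 1/3.75)/(4πk) = 0.01266/(4π·0.0198) = 0.05089 K/W
  R_cork board = (1/3.75 − 1/4.26)/(4πk) = 0.03192/(4π·0.0522) = 0.04867 K/W
ΣR = 1.870×10^-7 + 0.05089 + 0.04867 = 0.09956 K/W
Q = ΔT/ΣR = (313.5 K − 288.1 K)/0.09956 = 255 W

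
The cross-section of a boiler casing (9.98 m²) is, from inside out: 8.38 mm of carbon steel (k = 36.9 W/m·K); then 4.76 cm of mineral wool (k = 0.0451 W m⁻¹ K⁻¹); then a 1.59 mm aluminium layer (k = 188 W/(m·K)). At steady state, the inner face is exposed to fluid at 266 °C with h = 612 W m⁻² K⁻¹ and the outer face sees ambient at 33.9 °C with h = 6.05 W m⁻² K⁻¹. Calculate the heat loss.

Q = 1890 W

Treat each layer as a resistance in series:
  R_conv,in = 1/(hA) = 1/(612·9.98) = 1.637×10^-4 K/W
  R_carbon steel = L/(kA) = 0.00838/(36.9·9.98) = 2.276×10^-5 K/W
  R_mineral wool = L/(kA) = 0.0476/(0.0451·9.98) = 0.1058 K/W
  R_aluminium = L/(kA) = 0.00159/(188·9.98) = 8.474×10^-7 K/W
  R_conv,out = 1/(hA) = 1/(6.05·9.98) = 0.01656 K/W
ΣR = 1.637×10^-4 + 2.276×10^-5 + 0.1058 + 8.474×10^-7 + 0.01656 = 0.1225 K/W
Q = ΔT/ΣR = (266 °C − 33.9 °C)/0.1225 = 1890 W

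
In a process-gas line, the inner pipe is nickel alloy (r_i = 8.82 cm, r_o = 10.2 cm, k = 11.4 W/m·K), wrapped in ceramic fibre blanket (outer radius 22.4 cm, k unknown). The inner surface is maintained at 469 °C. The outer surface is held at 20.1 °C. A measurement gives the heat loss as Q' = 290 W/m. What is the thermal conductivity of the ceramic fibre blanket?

k = 0.0810 W/m·K

ΣR = ΔT/Q' = |469 − 20.1|/290 = 1.548 m·K/W
Known resistances:
  R'_nickel alloy = ln(0.102/0.0882)/(2πk) = 0.1454/(2π·11.4) = 0.002029 m·K/W
R_ceramic fibre blanket = ΣR − ΣR_known = 1.548 − 0.002029 = 1.546 m·K/W
ln(r₂/r₁)/(2πk) = 1.546 ⇒ k = 0.7867/(2π·1.546) = 0.0810 W/m·K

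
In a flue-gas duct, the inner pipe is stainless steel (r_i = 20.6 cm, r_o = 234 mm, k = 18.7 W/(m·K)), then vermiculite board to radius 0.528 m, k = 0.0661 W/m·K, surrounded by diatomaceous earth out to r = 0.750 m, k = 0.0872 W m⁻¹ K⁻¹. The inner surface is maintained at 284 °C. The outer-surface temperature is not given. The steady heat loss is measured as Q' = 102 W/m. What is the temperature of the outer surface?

T_out = 18.7 °C

Series resistances:
  R'_stainless steel = ln(0.234/0.206)/(2πk) = 0.1274/(2π·18.7) = 0.001085 m·K/W
  R'_vermiculite board = ln(0.528/0.234)/(2πk) = 0.8138/(2π·0.0661) = 1.959 m·K/W
  R'_diatomaceous earth = ln(0.750/0.528)/(2πk) = 0.3510/(2π·0.0872) = 0.6406 m·K/W
ΣR = 2.601 m·K/W
ΔT = Q'·ΣR = 102 × 2.601 = 265.3 K
Heat flows outward, so T_out = T_in − ΔT = 284 − 265.3 = 18.7 °C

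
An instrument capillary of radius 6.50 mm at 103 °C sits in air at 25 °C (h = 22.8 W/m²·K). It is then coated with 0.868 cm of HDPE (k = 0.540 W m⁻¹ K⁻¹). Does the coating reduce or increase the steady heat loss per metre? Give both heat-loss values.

Critical radius for a cylinder: r_cr = k/h = 0.0237 m = 2.37 cm.
Outer radius after coating: r₂ = 0.00650 + 0.00868 = 0.01518 m.
Since r₁ < r_cr and r₂ ≤ r_cr, the coating moves toward the maximum at r_cr — heat loss rises.
Bare: R = 1/(2πr₁h) = 1.074 m·K/W; Q = 78/1.074 = 72.6 W/m.
Coated: R = R_cond + R_conv = 0.7098 m·K/W; Q = 78/0.7098 = 110 W/m.

increases: 72.6 → 110 W/m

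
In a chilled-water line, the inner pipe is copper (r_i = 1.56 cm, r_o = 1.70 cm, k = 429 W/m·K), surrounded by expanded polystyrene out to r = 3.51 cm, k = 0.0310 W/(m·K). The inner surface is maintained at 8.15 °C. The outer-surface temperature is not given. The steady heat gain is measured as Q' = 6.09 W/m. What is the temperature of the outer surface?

Series resistances:
  R'_copper = ln(0.0170/0.0156)/(2πk) = 0.08594/(2π·429) = 3.188×10^-5 m·K/W
  R'_expanded polystyrene = ln(0.0351/0.0170)/(2πk) = 0.7250/(2π·0.0310) = 3.722 m·K/W
ΣR = 3.722 m·K/W
ΔT = Q'·ΣR = 6.09 × 3.722 = 22.67 K
Heat flows inward, so T_out = T_in + ΔT = 8.15 + 22.67 = 30.8 °C

T_out = 30.8 °C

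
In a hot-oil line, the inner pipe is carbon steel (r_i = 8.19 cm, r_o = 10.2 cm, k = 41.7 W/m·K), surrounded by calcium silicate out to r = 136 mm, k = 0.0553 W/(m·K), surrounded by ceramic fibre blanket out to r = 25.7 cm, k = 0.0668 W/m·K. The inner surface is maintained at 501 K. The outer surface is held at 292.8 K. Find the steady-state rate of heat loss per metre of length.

Treat each layer as a resistance in series:
  R'_carbon steel = ln(0.102/0.0819)/(2πk) = 0.2195/(2π·41.7) = 8.377×10^-4 m·K/W
  R'_calcium silicate = ln(0.136/0.102)/(2πk) = 0.2877/(2π·0.0553) = 0.8280 m·K/W
  R'_ceramic fibre blanket = ln(0.257/0.136)/(2πk) = 0.6364/(2π·0.0668) = 1.516 m·K/W
ΣR = 8.377×10^-4 + 0.8280 + 1.516 = 2.345 m·K/W
Q' = ΔT/ΣR = (501 K − 292.8 K)/2.345 = 88.8 W/m

Q' = 88.8 W/m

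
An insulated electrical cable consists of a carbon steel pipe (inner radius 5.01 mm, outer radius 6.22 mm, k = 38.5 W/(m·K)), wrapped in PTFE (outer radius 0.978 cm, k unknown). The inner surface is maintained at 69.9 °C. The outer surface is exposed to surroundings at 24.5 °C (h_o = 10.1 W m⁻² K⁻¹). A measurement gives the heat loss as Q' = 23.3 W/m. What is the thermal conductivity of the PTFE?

k = 0.214 W/m·K

ΣR = ΔT/Q' = |69.9 − 24.5|/23.3 = 1.948 m·K/W
Known resistances:
  R'_carbon steel = ln(0.00622/0.00501)/(2πk) = 0.2163/(2π·38.5) = 8.943×10^-4 m·K/W
  R'_conv,out = 1/(2πr h) = 1/(2π·0.00978·10.1) = 1.611 m·K/W
R_PTFE = ΣR − ΣR_known = 1.948 − 1.612 = 0.3360 m·K/W
ln(r₂/r₁)/(2πk) = 0.3360 ⇒ k = 0.4526/(2π·0.3360) = 0.214 W/m·K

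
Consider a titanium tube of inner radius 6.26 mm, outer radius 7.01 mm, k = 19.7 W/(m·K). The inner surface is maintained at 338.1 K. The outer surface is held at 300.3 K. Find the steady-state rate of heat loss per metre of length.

Q' = 41.3 kW/m

Q' = 2πk·ΔT/ln(r₂/r₁) = 2π × 19.7 × 37.8 / ln(0.00701/0.00626) = 41300 W/m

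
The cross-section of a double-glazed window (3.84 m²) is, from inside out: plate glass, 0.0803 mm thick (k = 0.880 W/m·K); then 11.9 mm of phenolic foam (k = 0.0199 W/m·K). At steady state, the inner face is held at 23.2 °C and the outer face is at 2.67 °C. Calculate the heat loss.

Series thermal resistances, inner to outer:
  R_plate glass = L/(kA) = 8.03×10^-5/(0.880·3.84) = 2.376×10^-5 K/W
  R_phenolic foam = L/(kA) = 0.0119/(0.0199·3.84) = 0.1557 K/W
ΣR = 2.376×10^-5 + 0.1557 = 0.1557 K/W
Q = ΔT/ΣR = (23.2 °C − 2.67 °C)/0.1557 = 132 W

Q = 132 W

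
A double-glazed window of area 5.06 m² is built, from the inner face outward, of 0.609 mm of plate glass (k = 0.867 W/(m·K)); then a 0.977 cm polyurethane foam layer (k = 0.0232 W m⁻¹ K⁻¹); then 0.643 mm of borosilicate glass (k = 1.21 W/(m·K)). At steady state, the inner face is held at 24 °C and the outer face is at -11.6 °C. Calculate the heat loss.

Treat each layer as a resistance in series:
  R_plate glass = L/(kA) = 6.09×10^-4/(0.867·5.06) = 1.388×10^-4 K/W
  R_polyurethane foam = L/(kA) = 0.00977/(0.0232·5.06) = 0.08323 K/W
  R_borosilicate glass = L/(kA) = 6.43×10^-4/(1.21·5.06) = 1.050×10^-4 K/W
ΣR = 1.388×10^-4 + 0.08323 + 1.050×10^-4 = 0.08347 K/W
Q = ΔT/ΣR = (24 °C − -11.6 °C)/0.08347 = 427 W

Q = 427 W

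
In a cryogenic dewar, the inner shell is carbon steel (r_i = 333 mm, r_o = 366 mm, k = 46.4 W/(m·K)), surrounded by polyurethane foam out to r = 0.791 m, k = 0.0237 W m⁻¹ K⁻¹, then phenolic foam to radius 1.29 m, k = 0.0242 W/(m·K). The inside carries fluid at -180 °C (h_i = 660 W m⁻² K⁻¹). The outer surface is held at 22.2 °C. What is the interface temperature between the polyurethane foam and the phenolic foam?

T = -27.5 °C

Treat each layer as a resistance in series:
  R_conv,in = 1/(4πr²h) = 1/(4π·0.333²·660) = 0.001087 K/W
  R_carbon steel = (1/0.333 − 1/0.366)/(4πk) = 0.2708/(4π·46.4) = 4.644×10^-4 K/W
  R_polyurethane foam = (1/0.366 − 1/0.791)/(4πk) = 1.468/(4π·0.0237) = 4.929 K/W
  R_phenolic foam = (1/0.791 − 1/1.29)/(4πk) = 0.4890/(4π·0.0242) = 1.608 K/W
ΣR = 0.001087 + 4.644×10^-4 + 4.929 + 1.608 = 6.539 K/W
Q = ΔT/ΣR = (-180 °C − 22.2 °C)/6.539 = -30.92 W
From the inner boundary to the polyurethane foam/phenolic foam interface, ΣR_partial = 4.931 K/W.
T_interface = T_in − Q·ΣR_partial = -180 °C − (-30.92)(4.931) = -27.5 °C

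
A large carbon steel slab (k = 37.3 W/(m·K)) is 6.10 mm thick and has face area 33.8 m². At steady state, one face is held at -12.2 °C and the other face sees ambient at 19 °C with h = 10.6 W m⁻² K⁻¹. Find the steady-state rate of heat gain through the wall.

Treat each layer as a resistance in series:
  R_carbon steel = L/(kA) = 0.00610/(37.3·33.8) = 4.838×10^-6 K/W
  R_conv,out = 1/(hA) = 1/(10.6·33.8) = 0.002791 K/W
ΣR = 4.838×10^-6 + 0.002791 = 0.002796 K/W
Q = ΔT/ΣR = (-12.2 °C − 19 °C)/0.002796 = -11200 W
(Negative Q ⇒ heat flows inward; heat gain = 11200 W.)

Q = 11.2 kW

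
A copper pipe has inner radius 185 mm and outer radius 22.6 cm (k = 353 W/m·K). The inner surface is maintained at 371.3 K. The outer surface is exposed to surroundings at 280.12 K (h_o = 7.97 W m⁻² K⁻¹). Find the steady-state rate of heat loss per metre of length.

Resistance network (inner→outer):
  R'_copper = ln(0.226/0.185)/(2πk) = 0.2002/(2π·353) = 9.025×10^-5 m·K/W
  R'_conv,out = 1/(2πr h) = 1/(2π·0.226·7.97) = 0.08836 m·K/W
ΣR = 9.025×10^-5 + 0.08836 = 0.08845 m·K/W
Q' = ΔT/ΣR = (371.3 K − 280.12 K)/0.08845 = 1030 W/m

Q' = 1030 W/m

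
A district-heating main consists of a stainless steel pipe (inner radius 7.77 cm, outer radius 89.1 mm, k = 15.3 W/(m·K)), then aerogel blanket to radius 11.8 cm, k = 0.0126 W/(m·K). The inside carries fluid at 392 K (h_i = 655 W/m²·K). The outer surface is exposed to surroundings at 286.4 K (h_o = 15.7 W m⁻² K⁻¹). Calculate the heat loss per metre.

Resistance network (inner→outer):
  R'_conv,in = 1/(2πr h) = 1/(2π·0.0777·655) = 0.003127 m·K/W
  R'_stainless steel = ln(0.0891/0.0777)/(2πk) = 0.1369/(2π·15.3) = 0.001424 m·K/W
  R'_aerogel blanket = ln(0.118/0.0891)/(2πk) = 0.2809/(2π·0.0126) = 3.548 m·K/W
  R'_conv,out = 1/(2πr h) = 1/(2π·0.118·15.7) = 0.08591 m·K/W
ΣR = 0.003127 + 0.001424 + 3.548 + 0.08591 = 3.638 m·K/W
Q' = ΔT/ΣR = (392 K − 286.4 K)/3.638 = 29.0 W/m

Q' = 29.0 W/m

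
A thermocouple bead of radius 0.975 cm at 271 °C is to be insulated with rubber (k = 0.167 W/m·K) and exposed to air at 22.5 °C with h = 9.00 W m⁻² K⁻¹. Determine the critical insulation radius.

r_cr = 3.71 cm

For a sphere, r_cr = 2k_ins/h = 2·0.167/9.00 = 0.0371 m = 3.71 cm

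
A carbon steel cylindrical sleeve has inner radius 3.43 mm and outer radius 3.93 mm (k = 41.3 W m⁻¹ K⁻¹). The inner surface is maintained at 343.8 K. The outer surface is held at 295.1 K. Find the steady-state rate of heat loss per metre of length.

Q' = 92900 W/m

Q' = 2πk·ΔT/ln(r₂/r₁) = 2π × 41.3 × 48.7 / ln(0.00393/0.00343) = 92900 W/m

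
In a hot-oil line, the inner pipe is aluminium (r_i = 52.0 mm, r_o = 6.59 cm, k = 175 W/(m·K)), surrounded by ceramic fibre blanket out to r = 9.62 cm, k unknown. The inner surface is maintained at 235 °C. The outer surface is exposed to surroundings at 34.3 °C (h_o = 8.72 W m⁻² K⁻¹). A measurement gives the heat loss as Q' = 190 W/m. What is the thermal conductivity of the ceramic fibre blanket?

ΣR = ΔT/Q' = |235 − 34.3|/190 = 1.056 m·K/W
Known resistances:
  R'_aluminium = ln(0.0659/0.0520)/(2πk) = 0.2369/(2π·175) = 2.154×10^-4 m·K/W
  R'_conv,out = 1/(2πr h) = 1/(2π·0.0962·8.72) = 0.1897 m·K/W
R_ceramic fibre blanket = ΣR − ΣR_known = 1.056 − 0.1899 = 0.8661 m·K/W
ln(r₂/r₁)/(2πk) = 0.8661 ⇒ k = 0.3783/(2π·0.8661) = 0.0695 W/m·K

k = 0.0695 W/m·K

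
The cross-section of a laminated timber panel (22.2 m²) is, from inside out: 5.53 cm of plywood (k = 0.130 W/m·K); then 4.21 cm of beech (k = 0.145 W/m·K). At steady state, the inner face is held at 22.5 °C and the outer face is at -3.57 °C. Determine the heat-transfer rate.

Q = 809 W

Resistance network (inner→outer):
  R_plywood = L/(kA) = 0.0553/(0.130·22.2) = 0.01916 K/W
  R_beech = L/(kA) = 0.0421/(0.145·22.2) = 0.01308 K/W
ΣR = 0.01916 + 0.01308 = 0.03224 K/W
Q = ΔT/ΣR = (22.5 °C − -3.57 °C)/0.03224 = 809 W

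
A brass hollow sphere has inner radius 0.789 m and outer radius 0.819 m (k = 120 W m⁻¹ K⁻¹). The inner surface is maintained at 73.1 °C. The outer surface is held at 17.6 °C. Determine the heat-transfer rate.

Q = 1.80×10^6 W

Q = 4πk·ΔT/(1/r₁ − 1/r₂) = 4π × 120 × 55.5 / (1/0.789 − 1/0.819) = 1.80×10^6 W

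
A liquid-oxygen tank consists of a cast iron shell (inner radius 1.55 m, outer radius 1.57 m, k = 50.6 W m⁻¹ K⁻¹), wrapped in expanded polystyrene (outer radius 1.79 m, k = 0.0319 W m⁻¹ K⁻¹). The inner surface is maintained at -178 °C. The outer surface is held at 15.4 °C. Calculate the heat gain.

Q = 990 W

Treat each layer as a resistance in series:
  R_cast iron = (1/1.55 − 1/1.57)/(4πk) = 0.008219/(4π·50.6) = 1.293×10^-5 K/W
  R_expanded polystyrene = (1/1.57 − 1/1.79)/(4πk) = 0.07828/(4π·0.0319) = 0.1953 K/W
ΣR = 1.293×10^-5 + 0.1953 = 0.1953 K/W
Q = ΔT/ΣR = (-178 °C − 15.4 °C)/0.1953 = -990 W
(Negative Q ⇒ heat flows inward; heat gain = 990 W.)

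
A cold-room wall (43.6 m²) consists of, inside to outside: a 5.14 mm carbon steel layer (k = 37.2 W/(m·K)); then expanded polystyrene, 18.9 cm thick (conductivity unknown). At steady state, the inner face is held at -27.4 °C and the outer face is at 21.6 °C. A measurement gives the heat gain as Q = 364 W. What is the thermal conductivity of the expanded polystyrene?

k = 0.0322 W/m·K

ΣR = ΔT/Q = |-27.4 − 21.6|/364 = 0.1346 K/W
Known resistances:
  R_carbon steel = L/(kA) = 0.00514/(37.2·43.6) = 3.169×10^-6 K/W
R_expanded polystyrene = ΣR − ΣR_known = 0.1346 − 3.169×10^-6 = 0.1346 K/W
L/(kA) = 0.1346 ⇒ k = 0.189/(0.1346·43.6) = 0.0322 W/m·K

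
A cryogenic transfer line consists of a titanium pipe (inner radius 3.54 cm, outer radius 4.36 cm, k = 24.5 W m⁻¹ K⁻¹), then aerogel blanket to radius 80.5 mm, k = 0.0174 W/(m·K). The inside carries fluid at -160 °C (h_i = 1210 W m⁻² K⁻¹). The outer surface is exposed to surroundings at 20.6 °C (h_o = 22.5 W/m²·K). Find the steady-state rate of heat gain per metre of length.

Q' = 31.7 W/m

Series thermal resistances, inner to outer:
  R'_conv,in = 1/(2πr h) = 1/(2π·0.0354·1210) = 0.003716 m·K/W
  R'_titanium = ln(0.0436/0.0354)/(2πk) = 0.2083/(2π·24.5) = 0.001353 m·K/W
  R'_aerogel blanket = ln(0.0805/0.0436)/(2πk) = 0.6132/(2π·0.0174) = 5.609 m·K/W
  R'_conv,out = 1/(2πr h) = 1/(2π·0.0805·22.5) = 0.08787 m·K/W
ΣR = 0.003716 + 0.001353 + 5.609 + 0.08787 = 5.702 m·K/W
Q' = ΔT/ΣR = (-160 °C − 20.6 °C)/5.702 = -31.7 W/m
(Negative Q' ⇒ heat flows inward; heat gain = 31.7 W/m.)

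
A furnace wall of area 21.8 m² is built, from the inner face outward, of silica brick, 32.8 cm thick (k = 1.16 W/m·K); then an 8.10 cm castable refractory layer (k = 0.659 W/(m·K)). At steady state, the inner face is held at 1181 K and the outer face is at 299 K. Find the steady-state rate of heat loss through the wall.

Resistance network (inner→outer):
  R_silica brick = L/(kA) = 0.328/(1.16·21.8) = 0.01297 K/W
  R_castable refractory = L/(kA) = 0.0810/(0.659·21.8) = 0.005638 K/W
ΣR = 0.01297 + 0.005638 = 0.01861 K/W
Q = ΔT/ΣR = (1181 K − 299 K)/0.01861 = 47400 W

Q = 47400 W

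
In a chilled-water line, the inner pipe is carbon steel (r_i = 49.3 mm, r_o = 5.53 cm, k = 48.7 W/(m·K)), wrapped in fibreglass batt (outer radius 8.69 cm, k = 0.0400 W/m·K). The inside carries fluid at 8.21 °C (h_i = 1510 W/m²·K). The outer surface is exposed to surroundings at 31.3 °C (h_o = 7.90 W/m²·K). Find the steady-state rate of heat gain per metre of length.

Resistance network (inner→outer):
  R'_conv,in = 1/(2πr h) = 1/(2π·0.0493·1510) = 0.002138 m·K/W
  R'_carbon steel = ln(0.0553/0.0493)/(2πk) = 0.1148/(2π·48.7) = 3.753×10^-4 m·K/W
  R'_fibreglass batt = ln(0.0869/0.0553)/(2πk) = 0.4520/(2π·0.0400) = 1.798 m·K/W
  R'_conv,out = 1/(2πr h) = 1/(2π·0.0869·7.90) = 0.2318 m·K/W
ΣR = 0.002138 + 3.753×10^-4 + 1.798 + 0.2318 = 2.032 m·K/W
Q' = ΔT/ΣR = (8.21 °C − 31.3 °C)/2.032 = -11.4 W/m
(Negative Q' ⇒ heat flows inward; heat gain = 11.4 W/m.)

Q' = 11.4 W/m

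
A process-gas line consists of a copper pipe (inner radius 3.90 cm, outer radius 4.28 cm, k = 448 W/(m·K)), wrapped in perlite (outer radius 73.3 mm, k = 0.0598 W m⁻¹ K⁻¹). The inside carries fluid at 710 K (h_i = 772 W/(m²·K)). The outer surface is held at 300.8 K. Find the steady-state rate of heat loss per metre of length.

Series thermal resistances, inner to outer:
  R'_conv,in = 1/(2πr h) = 1/(2π·0.0390·772) = 0.005286 m·K/W
  R'_copper = ln(0.0428/0.0390)/(2πk) = 0.09298/(2π·448) = 3.303×10^-5 m·K/W
  R'_perlite = ln(0.0733/0.0428)/(2πk) = 0.5380/(2π·0.0598) = 1.432 m·K/W
ΣR = 0.005286 + 3.303×10^-5 + 1.432 = 1.437 m·K/W
Q' = ΔT/ΣR = (710 K − 300.8 K)/1.437 = 285 W/m

Q' = 285 W/m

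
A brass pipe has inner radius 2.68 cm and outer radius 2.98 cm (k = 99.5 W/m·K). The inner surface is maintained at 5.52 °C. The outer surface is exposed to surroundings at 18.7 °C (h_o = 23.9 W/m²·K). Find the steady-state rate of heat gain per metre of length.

Treat each layer as a resistance in series:
  R'_brass = ln(0.0298/0.0268)/(2πk) = 0.1061/(2π·99.5) = 1.697×10^-4 m·K/W
  R'_conv,out = 1/(2πr h) = 1/(2π·0.0298·23.9) = 0.2235 m·K/W
ΣR = 1.697×10^-4 + 0.2235 = 0.2237 m·K/W
Q' = ΔT/ΣR = (5.52 °C − 18.7 °C)/0.2237 = -58.9 W/m
(Negative Q' ⇒ heat flows inward; heat gain = 58.9 W/m.)

Q' = 58.9 W/m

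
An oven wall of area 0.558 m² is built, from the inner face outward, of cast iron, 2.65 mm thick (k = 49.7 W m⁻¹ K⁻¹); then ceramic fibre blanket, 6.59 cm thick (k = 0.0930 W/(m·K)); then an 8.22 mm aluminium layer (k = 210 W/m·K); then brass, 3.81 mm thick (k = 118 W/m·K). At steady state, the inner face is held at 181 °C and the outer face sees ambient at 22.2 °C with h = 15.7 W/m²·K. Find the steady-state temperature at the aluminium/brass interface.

Treat each layer as a resistance in series:
  R_cast iron = L/(kA) = 0.00265/(49.7·0.558) = 9.556×10^-5 K/W
  R_ceramic fibre blanket = L/(kA) = 0.0659/(0.0930·0.558) = 1.270 K/W
  R_aluminium = L/(kA) = 0.00822/(210·0.558) = 7.015×10^-5 K/W
  R_brass = L/(kA) = 0.00381/(118·0.558) = 5.786×10^-5 K/W
  R_conv,out = 1/(hA) = 1/(15.7·0.558) = 0.1141 K/W
ΣR = 9.556×10^-5 + 1.270 + 7.015×10^-5 + 5.786×10^-5 + 0.1141 = 1.384 K/W
Q = ΔT/ΣR = (181 °C − 22.2 °C)/1.384 = 114.7 W
From the inner boundary to the aluminium/brass interface, ΣR_partial = 1.270 K/W.
T_interface = T_in − Q·ΣR_partial = 181 °C − (114.7)(1.270) = 35.3 °C

T = 35.3 °C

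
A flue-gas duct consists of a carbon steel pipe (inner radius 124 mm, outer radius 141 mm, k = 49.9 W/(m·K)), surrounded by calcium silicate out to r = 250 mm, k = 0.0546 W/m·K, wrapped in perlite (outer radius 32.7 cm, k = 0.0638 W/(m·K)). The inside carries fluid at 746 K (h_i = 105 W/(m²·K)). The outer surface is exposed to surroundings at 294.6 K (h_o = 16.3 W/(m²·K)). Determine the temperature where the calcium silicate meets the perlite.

Series thermal resistances, inner to outer:
  R'_conv,in = 1/(2πr h) = 1/(2π·0.124·105) = 0.01222 m·K/W
  R'_carbon steel = ln(0.141/0.124)/(2πk) = 0.1285/(2π·49.9) = 4.098×10^-4 m·K/W
  R'_calcium silicate = ln(0.250/0.141)/(2πk) = 0.5727/(2π·0.0546) = 1.669 m·K/W
  R'_perlite = ln(0.327/0.250)/(2πk) = 0.2685/(2π·0.0638) = 0.6698 m·K/W
  R'_conv,out = 1/(2πr h) = 1/(2π·0.327·16.3) = 0.02986 m·K/W
ΣR = 0.01222 + 4.098×10^-4 + 1.669 + 0.6698 + 0.02986 = 2.381 m·K/W
Q' = ΔT/ΣR = (746 K − 294.6 K)/2.381 = 189.6 W/m
From the inner boundary to the calcium silicate/perlite interface, ΣR_partial = 1.682 m·K/W.
T_interface = T_in − Q'·ΣR_partial = 746 K − (189.6)(1.682) = 427 K

T = 427 K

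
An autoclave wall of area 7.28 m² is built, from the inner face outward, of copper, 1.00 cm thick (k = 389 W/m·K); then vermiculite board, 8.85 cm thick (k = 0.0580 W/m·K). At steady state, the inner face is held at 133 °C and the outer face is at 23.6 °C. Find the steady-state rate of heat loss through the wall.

Q = 522 W

Resistance network (inner→outer):
  R_copper = L/(kA) = 0.0100/(389·7.28) = 3.531×10^-6 K/W
  R_vermiculite board = L/(kA) = 0.0885/(0.0580·7.28) = 0.2096 K/W
ΣR = 3.531×10^-6 + 0.2096 = 0.2096 K/W
Q = ΔT/ΣR = (133 °C − 23.6 °C)/0.2096 = 522 W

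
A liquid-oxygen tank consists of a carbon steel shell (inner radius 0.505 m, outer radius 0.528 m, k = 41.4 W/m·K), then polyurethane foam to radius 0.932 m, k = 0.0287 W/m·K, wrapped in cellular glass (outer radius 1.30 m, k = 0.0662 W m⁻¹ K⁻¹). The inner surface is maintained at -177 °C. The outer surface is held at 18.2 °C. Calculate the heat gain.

Q = 73.9 W

Treat each layer as a resistance in series:
  R_carbon steel = (1/0.505 − 1/0.528)/(4πk) = 0.08626/(4π·41.4) = 1.658×10^-4 K/W
  R_polyurethane foam = (1/0.528 − 1/0.932)/(4πk) = 0.8210/(4π·0.0287) = 2.276 K/W
  R_cellular glass = (1/0.932 − 1/1.30)/(4πk) = 0.3037/(4π·0.0662) = 0.3651 K/W
ΣR = 1.658×10^-4 + 2.276 + 0.3651 = 2.641 K/W
Q = ΔT/ΣR = (-177 °C − 18.2 °C)/2.641 = -73.9 W
(Negative Q ⇒ heat flows inward; heat gain = 73.9 W.)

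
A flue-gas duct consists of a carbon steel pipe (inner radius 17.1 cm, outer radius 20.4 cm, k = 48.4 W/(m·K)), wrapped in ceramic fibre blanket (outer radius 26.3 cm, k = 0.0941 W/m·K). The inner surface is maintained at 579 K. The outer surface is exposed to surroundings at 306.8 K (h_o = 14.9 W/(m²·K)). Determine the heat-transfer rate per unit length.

Q' = 578 W/m

Treat each layer as a resistance in series:
  R'_carbon steel = ln(0.204/0.171)/(2πk) = 0.1765/(2π·48.4) = 5.802×10^-4 m·K/W
  R'_ceramic fibre blanket = ln(0.263/0.204)/(2πk) = 0.2540/(2π·0.0941) = 0.4297 m·K/W
  R'_conv,out = 1/(2πr h) = 1/(2π·0.263·14.9) = 0.04061 m·K/W
ΣR = 5.802×10^-4 + 0.4297 + 0.04061 = 0.4709 m·K/W
Q' = ΔT/ΣR = (579 K − 306.8 K)/0.4709 = 578 W/m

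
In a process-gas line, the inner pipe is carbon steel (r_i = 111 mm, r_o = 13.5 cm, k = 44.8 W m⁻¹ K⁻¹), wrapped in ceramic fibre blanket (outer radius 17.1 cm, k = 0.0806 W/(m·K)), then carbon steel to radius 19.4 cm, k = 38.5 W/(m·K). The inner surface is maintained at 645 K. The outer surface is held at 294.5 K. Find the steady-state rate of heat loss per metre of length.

Treat each layer as a resistance in series:
  R'_carbon steel = ln(0.135/0.111)/(2πk) = 0.1957/(2π·44.8) = 6.954×10^-4 m·K/W
  R'_ceramic fibre blanket = ln(0.171/0.135)/(2πk) = 0.2364/(2π·0.0806) = 0.4668 m·K/W
  R'_carbon steel = ln(0.194/0.171)/(2πk) = 0.1262/(2π·38.5) = 5.217×10^-4 m·K/W
ΣR = 6.954×10^-4 + 0.4668 + 5.217×10^-4 = 0.4680 m·K/W
Q' = ΔT/ΣR = (645 K − 294.5 K)/0.4680 = 749 W/m

Q' = 749 W/m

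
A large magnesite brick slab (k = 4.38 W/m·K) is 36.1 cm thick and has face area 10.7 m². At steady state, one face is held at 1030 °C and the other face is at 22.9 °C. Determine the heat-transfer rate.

Q = kA·ΔT/L = 4.38 × 10.7 × |1030 °C − 22.9 °C| / 0.361 = 1.31×10^5 W

Q = 131 kW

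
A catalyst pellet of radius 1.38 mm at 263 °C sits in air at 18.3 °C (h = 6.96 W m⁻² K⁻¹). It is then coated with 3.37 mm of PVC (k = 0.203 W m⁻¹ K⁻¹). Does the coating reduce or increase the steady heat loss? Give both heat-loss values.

increases: 0.0408 → 0.345 W

Critical radius for a sphere: r_cr = 2k/h = 0.0583 m = 5.83 cm.
Outer radius after coating: r₂ = 0.00138 + 0.00337 = 0.00475 m.
Since r₁ < r_cr and r₂ ≤ r_cr, the coating moves toward the maximum at r_cr — heat loss rises.
Bare: R = 1/(4πr₁²h) = 6004 K/W; Q = 244.7/6004 = 0.0408 W.
Coated: R = R_cond + R_conv = 708.3 K/W; Q = 244.7/708.3 = 0.345 W.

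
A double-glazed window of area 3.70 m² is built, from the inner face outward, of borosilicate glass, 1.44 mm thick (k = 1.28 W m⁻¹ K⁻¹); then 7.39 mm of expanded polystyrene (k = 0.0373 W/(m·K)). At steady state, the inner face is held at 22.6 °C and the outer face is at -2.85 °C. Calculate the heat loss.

Q = 473 W

Treat each layer as a resistance in series:
  R_borosilicate glass = L/(kA) = 0.00144/(1.28·3.70) = 3.041×10^-4 K/W
  R_expanded polystyrene = L/(kA) = 0.00739/(0.0373·3.70) = 0.05355 K/W
ΣR = 3.041×10^-4 + 0.05355 = 0.05385 K/W
Q = ΔT/ΣR = (22.6 °C − -2.85 °C)/0.05385 = 473 W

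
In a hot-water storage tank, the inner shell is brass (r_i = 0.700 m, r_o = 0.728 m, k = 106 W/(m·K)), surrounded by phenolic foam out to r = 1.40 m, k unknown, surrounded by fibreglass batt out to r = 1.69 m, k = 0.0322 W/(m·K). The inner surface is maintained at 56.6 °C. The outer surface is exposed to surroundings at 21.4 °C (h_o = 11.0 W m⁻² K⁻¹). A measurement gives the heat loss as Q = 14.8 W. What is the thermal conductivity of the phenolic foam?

k = 0.0253 W/m·K

ΣR = ΔT/Q = |56.6 − 21.4|/14.8 = 2.378 K/W
Known resistances:
  R_brass = (1/0.700 − 1/0.728)/(4πk) = 0.05495/(4π·106) = 4.125×10^-5 K/W
  R_fibreglass batt = (1/1.40 − 1/1.69)/(4πk) = 0.1226/(4π·0.0322) = 0.3029 K/W
  R_conv,out = 1/(4πr²h) = 1/(4π·1.69²·11.0) = 0.002533 K/W
R_phenolic foam = ΣR − ΣR_known = 2.378 − 0.3055 = 2.073 K/W
(1/r₁−1/r₂)/(4πk) = 2.073 ⇒ k = 0.6593/(4π·2.073) = 0.0253 W/m·K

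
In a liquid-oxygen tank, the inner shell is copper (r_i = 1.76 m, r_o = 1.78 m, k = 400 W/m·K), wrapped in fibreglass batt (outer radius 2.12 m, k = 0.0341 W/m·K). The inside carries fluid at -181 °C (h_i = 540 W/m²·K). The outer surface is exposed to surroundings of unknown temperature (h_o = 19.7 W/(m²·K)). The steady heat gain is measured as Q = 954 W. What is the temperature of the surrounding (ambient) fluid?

Series resistances:
  R_conv,in = 1/(4πr²h) = 1/(4π·1.76²·540) = 4.757×10^-5 K/W
  R_copper = (1/1.76 − 1/1.78)/(4πk) = 0.006384/(4π·400) = 1.270×10^-6 K/W
  R_fibreglass batt = (1/1.78 − 1/2.12)/(4πk) = 0.09010/(4π·0.0341) = 0.2103 K/W
  R_conv,out = 1/(4πr²h) = 1/(4π·2.12²·19.7) = 8.988×10^-4 K/W
ΣR = 0.2112 K/W
ΔT = Q·ΣR = 954 × 0.2112 = 201.5 K
Heat flows inward, so T_out = T_in + ΔT = -181 + 201.5 = 20.5 °C

T_out = 20.5 °C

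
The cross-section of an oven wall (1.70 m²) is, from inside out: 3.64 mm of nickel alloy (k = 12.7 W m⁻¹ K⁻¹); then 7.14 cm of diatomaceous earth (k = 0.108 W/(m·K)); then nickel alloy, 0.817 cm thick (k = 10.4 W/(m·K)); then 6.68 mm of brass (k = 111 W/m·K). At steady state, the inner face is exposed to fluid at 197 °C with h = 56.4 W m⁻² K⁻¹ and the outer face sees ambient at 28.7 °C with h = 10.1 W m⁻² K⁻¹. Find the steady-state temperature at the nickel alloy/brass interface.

T = 50.1 °C

Resistance network (inner→outer):
  R_conv,in = 1/(hA) = 1/(56.4·1.70) = 0.01043 K/W
  R_nickel alloy = L/(kA) = 0.00364/(12.7·1.70) = 1.686×10^-4 K/W
  R_diatomaceous earth = L/(kA) = 0.0714/(0.108·1.70) = 0.3889 K/W
  R_nickel alloy = L/(kA) = 0.00817/(10.4·1.70) = 4.621×10^-4 K/W
  R_brass = L/(kA) = 0.00668/(111·1.70) = 3.540×10^-5 K/W
  R_conv,out = 1/(hA) = 1/(10.1·1.70) = 0.05824 K/W
ΣR = 0.01043 + 1.686×10^-4 + 0.3889 + 4.621×10^-4 + 3.540×10^-5 + 0.05824 = 0.4582 K/W
Q = ΔT/ΣR = (197 °C − 28.7 °C)/0.4582 = 367.3 W
From the inner boundary to the nickel alloy/brass interface, ΣR_partial = 0.4000 K/W.
T_interface = T_in − Q·ΣR_partial = 197 °C − (367.3)(0.4000) = 50.1 °C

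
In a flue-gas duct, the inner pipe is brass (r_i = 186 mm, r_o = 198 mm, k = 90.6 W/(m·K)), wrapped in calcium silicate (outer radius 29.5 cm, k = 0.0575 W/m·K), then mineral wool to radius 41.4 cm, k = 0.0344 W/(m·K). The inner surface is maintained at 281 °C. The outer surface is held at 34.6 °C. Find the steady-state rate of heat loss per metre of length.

Q' = 92.2 W/m

Resistance network (inner→outer):
  R'_brass = ln(0.198/0.186)/(2πk) = 0.06252/(2π·90.6) = 1.098×10^-4 m·K/W
  R'_calcium silicate = ln(0.295/0.198)/(2πk) = 0.3987/(2π·0.0575) = 1.104 m·K/W
  R'_mineral wool = ln(0.414/0.295)/(2πk) = 0.3389/(2π·0.0344) = 1.568 m·K/W
ΣR = 1.098×10^-4 + 1.104 + 1.568 = 2.672 m·K/W
Q' = ΔT/ΣR = (281 °C − 34.6 °C)/2.672 = 92.2 W/m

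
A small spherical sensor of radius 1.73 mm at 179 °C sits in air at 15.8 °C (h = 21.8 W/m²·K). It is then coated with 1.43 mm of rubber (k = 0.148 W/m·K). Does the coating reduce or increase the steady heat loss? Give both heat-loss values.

increases: 0.134 → 0.322 W

Critical radius for a sphere: r_cr = 2k/h = 0.0136 m = 1.36 cm.
Outer radius after coating: r₂ = 0.00173 + 0.00143 = 0.00316 m.
Since r₁ < r_cr and r₂ ≤ r_cr, the coating moves toward the maximum at r_cr — heat loss rises.
Bare: R = 1/(4πr₁²h) = 1220 K/W; Q = 163.2/1220 = 0.134 W.
Coated: R = R_cond + R_conv = 506.2 K/W; Q = 163.2/506.2 = 0.322 W.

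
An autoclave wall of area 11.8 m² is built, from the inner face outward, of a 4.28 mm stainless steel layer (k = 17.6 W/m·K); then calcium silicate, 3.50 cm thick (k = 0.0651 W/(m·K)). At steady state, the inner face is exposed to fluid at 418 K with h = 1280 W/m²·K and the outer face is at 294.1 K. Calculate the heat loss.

Treat each layer as a resistance in series:
  R_conv,in = 1/(hA) = 1/(1280·11.8) = 6.621×10^-5 K/W
  R_stainless steel = L/(kA) = 0.00428/(17.6·11.8) = 2.061×10^-5 K/W
  R_calcium silicate = L/(kA) = 0.0350/(0.0651·11.8) = 0.04556 K/W
ΣR = 6.621×10^-5 + 2.061×10^-5 + 0.04556 = 0.04565 K/W
Q = ΔT/ΣR = (418 K − 294.1 K)/0.04565 = 2710 W

Q = 2710 W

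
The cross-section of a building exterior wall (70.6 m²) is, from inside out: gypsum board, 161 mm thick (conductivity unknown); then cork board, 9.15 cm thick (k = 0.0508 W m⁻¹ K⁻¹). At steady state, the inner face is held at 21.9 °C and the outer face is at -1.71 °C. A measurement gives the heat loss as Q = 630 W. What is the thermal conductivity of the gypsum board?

ΣR = ΔT/Q = |21.9 − -1.71|/630 = 0.03748 K/W
Known resistances:
  R_cork board = L/(kA) = 0.0915/(0.0508·70.6) = 0.02551 K/W
R_gypsum board = ΣR − ΣR_known = 0.03748 − 0.02551 = 0.01197 K/W
L/(kA) = 0.01197 ⇒ k = 0.161/(0.01197·70.6) = 0.191 W/m·K

k = 0.191 W/m·K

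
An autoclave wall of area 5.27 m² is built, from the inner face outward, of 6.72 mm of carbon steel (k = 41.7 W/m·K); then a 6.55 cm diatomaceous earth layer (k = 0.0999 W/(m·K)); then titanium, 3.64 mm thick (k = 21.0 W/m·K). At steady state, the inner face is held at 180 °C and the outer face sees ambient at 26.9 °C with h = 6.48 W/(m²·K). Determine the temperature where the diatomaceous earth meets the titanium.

T = 56.1 °C

Treat each layer as a resistance in series:
  R_carbon steel = L/(kA) = 0.00672/(41.7·5.27) = 3.058×10^-5 K/W
  R_diatomaceous earth = L/(kA) = 0.0655/(0.0999·5.27) = 0.1244 K/W
  R_titanium = L/(kA) = 0.00364/(21.0·5.27) = 3.289×10^-5 K/W
  R_conv,out = 1/(hA) = 1/(6.48·5.27) = 0.02928 K/W
ΣR = 3.058×10^-5 + 0.1244 + 3.289×10^-5 + 0.02928 = 0.1537 K/W
Q = ΔT/ΣR = (180 °C − 26.9 °C)/0.1537 = 996.1 W
From the inner boundary to the diatomaceous earth/titanium interface, ΣR_partial = 0.1244 K/W.
T_interface = T_in − Q·ΣR_partial = 180 °C − (996.1)(0.1244) = 56.1 °C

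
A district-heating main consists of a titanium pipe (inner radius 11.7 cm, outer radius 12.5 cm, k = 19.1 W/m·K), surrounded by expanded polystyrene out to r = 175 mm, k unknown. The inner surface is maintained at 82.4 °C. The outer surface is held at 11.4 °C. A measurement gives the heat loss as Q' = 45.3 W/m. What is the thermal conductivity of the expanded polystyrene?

k = 0.0342 W/m·K

ΣR = ΔT/Q' = |82.4 − 11.4|/45.3 = 1.567 m·K/W
Known resistances:
  R'_titanium = ln(0.125/0.117)/(2πk) = 0.06614/(2π·19.1) = 5.511×10^-4 m·K/W
R_expanded polystyrene = ΣR − ΣR_known = 1.567 − 5.511×10^-4 = 1.566 m·K/W
ln(r₂/r₁)/(2πk) = 1.566 ⇒ k = 0.3365/(2π·1.566) = 0.0342 W/m·K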